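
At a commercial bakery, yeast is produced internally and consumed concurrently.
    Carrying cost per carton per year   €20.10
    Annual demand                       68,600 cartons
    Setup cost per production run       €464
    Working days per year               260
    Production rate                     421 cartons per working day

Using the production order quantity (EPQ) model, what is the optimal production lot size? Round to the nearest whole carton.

d = 68,600/260 = 263.8462 cartons/day;  effective holding cost H(1 − d/p) = 20.1·(1 − 263.8462/421) = 7.50307
Q* = √(2DS / H_eff) = √(2·68,600·464 / 7.50307) ≈ 2,912.84

2,913 cartons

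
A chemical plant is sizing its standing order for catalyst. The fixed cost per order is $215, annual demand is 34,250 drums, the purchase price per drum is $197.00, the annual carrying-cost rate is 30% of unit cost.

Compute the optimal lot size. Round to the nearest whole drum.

499 drums

Holding cost per drum per year: H = 30% × $197 = $59.1000
EOQ = √(2DS/H) = √(2 × 34,250 × 215 / 59.1)
    = √(249,196.28) ≈ 499.20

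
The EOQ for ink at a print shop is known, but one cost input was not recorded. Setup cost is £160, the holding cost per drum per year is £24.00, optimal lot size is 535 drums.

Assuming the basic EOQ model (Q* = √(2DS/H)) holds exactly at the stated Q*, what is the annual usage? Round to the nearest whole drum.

Since Q* = (2DS/H)^½, squaring gives Q*²·H = 2DS.
D = Q²H / (2S) = 535² × 24 / (2 × 160) = 21,466.88

21,467 drums per year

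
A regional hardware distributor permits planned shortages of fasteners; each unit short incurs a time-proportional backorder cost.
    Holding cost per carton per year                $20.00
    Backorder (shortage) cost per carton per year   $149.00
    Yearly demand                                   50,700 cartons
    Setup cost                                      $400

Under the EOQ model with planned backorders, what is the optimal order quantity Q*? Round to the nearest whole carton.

1,517 cartons

Basic EOQ = √(2·50,700·400/20) = 1,424.079
Backorder adjustment √((H+b)/b) = √((20+149)/149) = 1.0650
Q* = 1,424.079 × 1.0650 ≈ 1,516.65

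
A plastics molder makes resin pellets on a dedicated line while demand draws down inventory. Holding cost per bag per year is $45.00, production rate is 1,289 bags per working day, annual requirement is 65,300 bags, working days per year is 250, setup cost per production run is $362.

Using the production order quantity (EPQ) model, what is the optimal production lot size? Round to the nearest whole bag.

d = 65,300/250 = 261.2000 bags/day;  effective holding cost H(1 − d/p) = 45·(1 − 261.2000/1289) = 35.88130
Q* = √(2DS / H_eff) = √(2·65,300·362 / 35.88130) ≈ 1,147.87

1,148 bags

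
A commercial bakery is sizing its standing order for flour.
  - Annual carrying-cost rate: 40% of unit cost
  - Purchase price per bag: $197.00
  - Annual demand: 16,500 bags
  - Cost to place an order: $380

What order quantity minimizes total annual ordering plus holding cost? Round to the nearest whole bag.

Holding cost per bag per year: H = 40% × $197 = $78.8000
2DS/H = 2·16,500·380/78.8 = 159,137.06
EOQ = √159,137.06 ≈ 398.92

399 bags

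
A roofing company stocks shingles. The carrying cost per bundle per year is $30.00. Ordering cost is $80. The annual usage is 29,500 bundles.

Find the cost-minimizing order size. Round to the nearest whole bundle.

2DS/H = 2·29,500·80/30 = 157,333.33
EOQ = √157,333.33 ≈ 396.65

397 bundles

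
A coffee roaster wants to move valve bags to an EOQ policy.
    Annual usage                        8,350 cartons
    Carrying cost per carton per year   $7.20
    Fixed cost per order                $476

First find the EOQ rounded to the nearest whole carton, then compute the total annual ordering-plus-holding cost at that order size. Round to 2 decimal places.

2DS/H = 2·8,350·476/7.2 = 1,104,055.56
EOQ = √1,104,055.56 ≈ 1,050.74 → Q = 1,051 cartons
Annual ordering cost = (D/Q)·S = (8,350/1,051) × 476 = $3,781.73
Annual holding cost  = (Q/2)·H = (1,051/2) × 7.2 = $3,783.60
Total = $3,781.73 + $3,783.60 = $7,565.33

$7,565.33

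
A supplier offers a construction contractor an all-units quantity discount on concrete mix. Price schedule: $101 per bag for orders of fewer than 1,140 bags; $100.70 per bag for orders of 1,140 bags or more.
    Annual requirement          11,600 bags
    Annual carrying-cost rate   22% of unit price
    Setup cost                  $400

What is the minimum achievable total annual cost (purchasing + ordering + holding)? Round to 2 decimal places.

H₁ = 22%×$101 = $22.2200;  H₂ = 22%×$100.70 = $22.1540
EOQ₁ = √(2×11,600×400/22.2200) = 646.25  (< 1,140, feasible at tier 1)
EOQ₂ = √(2×11,600×400/22.1540) = 647.21  (< 1,140 → use Q = 1,140 at tier-2 price)
TC(tier 1 (EOQ₁), Q≈646.3) = $1,185,959.72
TC(tier 2, Q≈1,140.0) = $1,184,817.96
Minimum at tier 2: $1,184,817.96

$1,184,817.96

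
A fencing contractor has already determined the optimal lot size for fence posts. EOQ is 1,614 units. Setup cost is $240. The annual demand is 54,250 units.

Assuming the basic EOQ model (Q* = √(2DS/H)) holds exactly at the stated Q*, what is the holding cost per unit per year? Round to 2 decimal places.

EOQ relation: Q² = 2DS/H, so rearrange for the unknown.
H = 2DS / Q² = 2 × 54,250 × 240 / 1,614² = 9.9962

$10.00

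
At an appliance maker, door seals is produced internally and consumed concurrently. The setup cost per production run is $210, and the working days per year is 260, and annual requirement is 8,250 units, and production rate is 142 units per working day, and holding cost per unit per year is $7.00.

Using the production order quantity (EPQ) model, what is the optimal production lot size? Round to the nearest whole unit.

Daily demand d = 8,250/260 = 31.731; p = 142; 1 − d/p = 0.77654
EPQ = √(2DS / (H(1 − d/p)))
    = √(2 × 8,250 × 210 / (7 × 0.77654)) ≈ 798.40

798 units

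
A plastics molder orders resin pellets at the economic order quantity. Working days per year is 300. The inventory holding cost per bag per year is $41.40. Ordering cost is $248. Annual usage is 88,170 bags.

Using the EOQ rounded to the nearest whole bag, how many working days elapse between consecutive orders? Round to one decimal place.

3.5 days

EOQ = √(2DS/H) = √(2 × 88,170 × 248 / 41.4)
    = √(1,056,336.23) ≈ 1,027.78 → Q = 1,028 bags
T = Q/D × 300 days = 1,028/88,170 × 300 = 3.498 days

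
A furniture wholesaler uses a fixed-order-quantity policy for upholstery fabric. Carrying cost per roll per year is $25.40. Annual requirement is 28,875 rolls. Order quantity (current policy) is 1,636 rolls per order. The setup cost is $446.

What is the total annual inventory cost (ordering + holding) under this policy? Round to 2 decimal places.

$28,648.99

Annual ordering cost = (D/Q)·S = (28,875/1,636) × 446 = $7,871.79
Annual holding cost  = (Q/2)·H = (1,636/2) × 25.4 = $20,777.20
Total = $7,871.79 + $20,777.20 = $28,648.99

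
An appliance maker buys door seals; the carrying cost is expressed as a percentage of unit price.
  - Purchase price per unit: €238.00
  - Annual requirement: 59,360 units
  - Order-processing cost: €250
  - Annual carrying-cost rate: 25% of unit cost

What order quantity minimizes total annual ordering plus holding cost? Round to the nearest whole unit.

706 units

Holding cost per unit per year: H = 25% × €238 = €59.5000
Optimal lot size Q* = (2 × 59,360 × €250 / €59.5)^½ ≈ 706.27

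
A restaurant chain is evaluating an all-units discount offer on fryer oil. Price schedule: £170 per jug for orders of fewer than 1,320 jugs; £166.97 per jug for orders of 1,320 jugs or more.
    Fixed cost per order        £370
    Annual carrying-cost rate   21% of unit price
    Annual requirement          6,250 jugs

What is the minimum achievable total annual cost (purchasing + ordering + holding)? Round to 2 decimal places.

H₁ = 21%×£170 = £35.7000;  H₂ = 21%×£166.97 = £35.0637
EOQ₁ = √(2×6,250×370/35.7000) = 359.93  (< 1,320, feasible at tier 1)
EOQ₂ = √(2×6,250×370/35.0637) = 363.18  (< 1,320 → use Q = 1,320 at tier-2 price)
TC(tier 1 (EOQ₁), Q≈359.9) = £1,075,349.61
TC(tier 2, Q≈1,320.0) = £1,068,456.44
Minimum at tier 2: £1,068,456.44

£1,068,456.44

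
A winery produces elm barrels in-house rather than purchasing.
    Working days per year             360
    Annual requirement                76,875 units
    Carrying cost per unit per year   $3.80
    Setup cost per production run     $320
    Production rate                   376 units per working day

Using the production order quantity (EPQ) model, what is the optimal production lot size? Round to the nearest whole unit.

d = 76,875/360 = 213.5417 units/day;  effective holding cost H(1 − d/p) = 3.8·(1 − 213.5417/376) = 1.64187
Q* = √(2DS / H_eff) = √(2·76,875·320 / 1.64187) ≈ 5,474.11

5,474 units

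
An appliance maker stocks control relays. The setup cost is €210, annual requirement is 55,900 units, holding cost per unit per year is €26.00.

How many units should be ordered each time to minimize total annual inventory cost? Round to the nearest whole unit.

950 units

2DS/H = 2·55,900·210/26 = 903,000.00
EOQ = √903,000.00 ≈ 950.26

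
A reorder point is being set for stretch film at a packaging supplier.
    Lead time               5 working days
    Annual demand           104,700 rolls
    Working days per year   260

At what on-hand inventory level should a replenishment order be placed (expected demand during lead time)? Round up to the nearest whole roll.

Daily demand d = 104,700 / 260 = 402.692 rolls/day
Demand during lead time = 402.692 × 5 = 2,013.46
Reorder point = 2,013.46 → round up

2,014 rolls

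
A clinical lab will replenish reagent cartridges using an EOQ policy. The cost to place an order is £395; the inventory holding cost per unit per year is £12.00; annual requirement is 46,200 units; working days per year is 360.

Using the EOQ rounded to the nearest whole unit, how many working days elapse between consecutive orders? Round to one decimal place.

EOQ = √(2DS/H) = √(2 × 46,200 × 395 / 12)
    = √(3,041,500.00) ≈ 1,743.99 → Q = 1,744 units
Days between orders = 360 / (D/Q) = 360 / 26.491 ≈ 13.590

13.6 days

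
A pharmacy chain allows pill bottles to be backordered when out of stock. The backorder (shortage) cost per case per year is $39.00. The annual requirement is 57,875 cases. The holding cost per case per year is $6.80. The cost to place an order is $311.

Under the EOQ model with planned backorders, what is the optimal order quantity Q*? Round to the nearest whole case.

2,493 cases

Basic EOQ = √(2·57,875·311/6.8) = 2,300.839
Backorder adjustment √((H+b)/b) = √((6.8+39)/39) = 1.0837
Q* = 2,300.839 × 1.0837 ≈ 2,493.37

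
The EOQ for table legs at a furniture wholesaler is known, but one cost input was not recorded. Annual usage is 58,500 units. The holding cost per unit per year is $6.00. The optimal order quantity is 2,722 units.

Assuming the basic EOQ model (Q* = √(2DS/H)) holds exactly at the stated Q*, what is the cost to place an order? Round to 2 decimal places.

EOQ relation: Q² = 2DS/H, so rearrange for the unknown.
S = Q²H / (2D) = 2,722² × 6 / (2 × 58,500) = 379.9633

$379.96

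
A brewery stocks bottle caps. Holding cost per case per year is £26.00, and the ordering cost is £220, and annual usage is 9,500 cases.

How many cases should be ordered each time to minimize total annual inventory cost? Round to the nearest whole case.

401 cases

Q* = √(2·D·S / H) = √(2·9,500·220 / 26) = √160,769.2 ≈ 400.96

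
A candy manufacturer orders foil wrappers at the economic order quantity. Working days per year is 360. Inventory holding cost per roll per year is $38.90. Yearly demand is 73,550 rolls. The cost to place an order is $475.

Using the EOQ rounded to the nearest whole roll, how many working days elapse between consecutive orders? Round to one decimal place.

2DS/H = 2·73,550·475/38.9 = 1,796,208.23
EOQ = √1,796,208.23 ≈ 1,340.23 → Q = 1,340 rolls
T = Q/D × 360 days = 1,340/73,550 × 360 = 6.559 days

6.6 days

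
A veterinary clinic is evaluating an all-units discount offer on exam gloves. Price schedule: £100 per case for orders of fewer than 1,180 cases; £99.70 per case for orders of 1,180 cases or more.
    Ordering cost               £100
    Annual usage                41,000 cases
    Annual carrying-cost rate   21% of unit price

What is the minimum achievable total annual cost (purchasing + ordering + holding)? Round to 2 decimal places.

£4,103,527.41

H₁ = 21%×£100 = £21.0000;  H₂ = 21%×£99.70 = £20.9370
EOQ₁ = √(2×41,000×100/21.0000) = 624.88  (< 1,180, feasible at tier 1)
EOQ₂ = √(2×41,000×100/20.9370) = 625.82  (< 1,180 → use Q = 1,180 at tier-2 price)
TC(tier 1 (EOQ₁), Q≈624.9) = £4,113,122.50
TC(tier 2, Q≈1,180.0) = £4,103,527.41
Minimum at tier 2: £4,103,527.41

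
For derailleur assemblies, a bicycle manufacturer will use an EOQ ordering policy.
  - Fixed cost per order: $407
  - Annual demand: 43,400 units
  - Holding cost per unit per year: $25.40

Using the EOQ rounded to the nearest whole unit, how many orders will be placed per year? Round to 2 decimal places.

Optimal lot size Q* = (2 × 43,400 × $407 / $25.4)^½ ≈ 1,179.34 → Q = 1,179
N = D/Q = 43,400/1,179 ≈ 36.811 orders/yr

36.81 orders per year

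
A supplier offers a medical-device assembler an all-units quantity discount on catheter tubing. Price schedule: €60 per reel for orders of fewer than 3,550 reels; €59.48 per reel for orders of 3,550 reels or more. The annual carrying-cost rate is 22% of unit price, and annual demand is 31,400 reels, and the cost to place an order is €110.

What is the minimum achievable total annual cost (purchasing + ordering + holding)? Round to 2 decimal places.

H₁ = 22%×€60 = €13.2000;  H₂ = 22%×€59.48 = €13.0856
EOQ₁ = √(2×31,400×110/13.2000) = 723.42  (< 3,550, feasible at tier 1)
EOQ₂ = √(2×31,400×110/13.0856) = 726.57  (< 3,550 → use Q = 3,550 at tier-2 price)
TC(tier 1 (EOQ₁), Q≈723.4) = €1,893,549.12
TC(tier 2, Q≈3,550.0) = €1,891,871.90
Minimum at tier 2: €1,891,871.90

€1,891,871.90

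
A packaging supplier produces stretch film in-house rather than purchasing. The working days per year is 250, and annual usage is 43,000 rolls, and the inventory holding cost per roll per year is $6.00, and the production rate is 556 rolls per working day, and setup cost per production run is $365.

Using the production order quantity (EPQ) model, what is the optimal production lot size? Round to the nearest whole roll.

Daily demand d = 43,000/250 = 172.000; p = 556; 1 − d/p = 0.69065
EPQ = √(2DS / (H(1 − d/p)))
    = √(2 × 43,000 × 365 / (6 × 0.69065)) ≈ 2,752.27

2,752 rolls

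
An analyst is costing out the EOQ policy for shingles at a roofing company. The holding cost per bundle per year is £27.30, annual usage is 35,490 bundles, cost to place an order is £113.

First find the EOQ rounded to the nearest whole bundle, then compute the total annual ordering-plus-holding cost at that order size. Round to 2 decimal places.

Q* = √(2·D·S / H) = √(2·35,490·113 / 27.3) = √293,800.0 ≈ 542.03 → Q = 542 bundles
Orders/yr = 35,490/542 = 65.480; ordering cost = 65.480 × £113 = £7,399.21
Average inventory = 542/2 = 271; holding cost = 271 × £27.3 = £7,398.30
Total = £7,399.21 + £7,398.30 = £14,797.51

£14,797.51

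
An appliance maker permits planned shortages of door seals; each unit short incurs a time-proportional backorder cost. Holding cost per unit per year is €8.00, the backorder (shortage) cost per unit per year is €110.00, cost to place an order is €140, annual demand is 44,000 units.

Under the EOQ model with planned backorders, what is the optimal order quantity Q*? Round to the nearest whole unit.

1,285 units

Basic EOQ = √(2·44,000·140/8) = 1,240.967
Backorder adjustment √((H+b)/b) = √((8+110)/110) = 1.0357
Q* = 1,240.967 × 1.0357 ≈ 1,285.30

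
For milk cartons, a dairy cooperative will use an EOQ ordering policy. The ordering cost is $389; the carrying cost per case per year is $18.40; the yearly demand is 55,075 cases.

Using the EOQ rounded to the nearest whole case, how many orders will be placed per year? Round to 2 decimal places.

36.09 orders per year

2DS/H = 2·55,075·389/18.4 = 2,328,714.67
EOQ = √2,328,714.67 ≈ 1,526.01 → Q = 1,526
Orders per year = D/Q = 55,075 / 1,526 = 36.091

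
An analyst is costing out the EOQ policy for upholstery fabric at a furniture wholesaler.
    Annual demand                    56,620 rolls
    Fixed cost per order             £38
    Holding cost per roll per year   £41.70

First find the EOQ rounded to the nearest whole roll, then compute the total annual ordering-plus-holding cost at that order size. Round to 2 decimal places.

Optimal lot size Q* = (2 × 56,620 × £38 / £41.7)^½ ≈ 321.24 → Q = 321 rolls
Orders/yr = 56,620/321 = 176.386; ordering cost = 176.386 × £38 = £6,702.68
Average inventory = 321/2 = 160.5; holding cost = 160.5 × £41.7 = £6,692.85
Total = £6,702.68 + £6,692.85 = £13,395.53

£13,395.53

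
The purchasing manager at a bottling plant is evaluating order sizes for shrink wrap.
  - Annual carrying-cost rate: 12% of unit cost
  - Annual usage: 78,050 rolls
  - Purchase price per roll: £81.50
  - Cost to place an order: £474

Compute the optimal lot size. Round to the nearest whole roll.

Holding cost per roll per year: H = 12% × £81.5 = £9.7800
Q* = √(2·D·S / H) = √(2·78,050·474 / 9.78) = √7,565,582.8 ≈ 2,750.56

2,751 rolls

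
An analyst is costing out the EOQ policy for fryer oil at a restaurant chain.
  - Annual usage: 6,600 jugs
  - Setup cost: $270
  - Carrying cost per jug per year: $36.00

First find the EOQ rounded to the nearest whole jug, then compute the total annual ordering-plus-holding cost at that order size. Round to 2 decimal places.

$11,327.14

2DS/H = 2·6,600·270/36 = 99,000.00
EOQ = √99,000.00 ≈ 314.64 → Q = 315 jugs
Orders/yr = 6,600/315 = 20.952; ordering cost = 20.952 × $270 = $5,657.14
Average inventory = 315/2 = 157.5; holding cost = 157.5 × $36 = $5,670.00
Total = $5,657.14 + $5,670.00 = $11,327.14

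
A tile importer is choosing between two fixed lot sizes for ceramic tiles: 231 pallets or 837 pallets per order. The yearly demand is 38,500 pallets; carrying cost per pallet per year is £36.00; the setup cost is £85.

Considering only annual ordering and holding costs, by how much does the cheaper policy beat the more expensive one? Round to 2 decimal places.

£651.13

Annual cost at Q: ordering D·S/Q plus holding Q·H/2.
TC(231) = (38,500/231)×85 + (231/2)×36 = £18,324.67
TC(837) = (38,500/837)×85 + (837/2)×36 = £18,975.80
|ΔTC| = |£18,324.67 − £18,975.80| = £651.13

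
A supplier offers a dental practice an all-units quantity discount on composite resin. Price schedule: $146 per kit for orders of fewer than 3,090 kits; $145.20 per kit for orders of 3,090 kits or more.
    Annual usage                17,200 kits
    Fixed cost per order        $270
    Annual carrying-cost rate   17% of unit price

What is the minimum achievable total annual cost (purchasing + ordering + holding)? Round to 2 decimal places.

$2,526,383.15

H₁ = 17%×$146 = $24.8200;  H₂ = 17%×$145.20 = $24.6840
EOQ₁ = √(2×17,200×270/24.8200) = 611.73  (< 3,090, feasible at tier 1)
EOQ₂ = √(2×17,200×270/24.6840) = 613.41  (< 3,090 → use Q = 3,090 at tier-2 price)
TC(tier 1 (EOQ₁), Q≈611.7) = $2,526,383.15
TC(tier 2, Q≈3,090.0) = $2,537,079.69
Minimum at tier 1 (EOQ₁): $2,526,383.15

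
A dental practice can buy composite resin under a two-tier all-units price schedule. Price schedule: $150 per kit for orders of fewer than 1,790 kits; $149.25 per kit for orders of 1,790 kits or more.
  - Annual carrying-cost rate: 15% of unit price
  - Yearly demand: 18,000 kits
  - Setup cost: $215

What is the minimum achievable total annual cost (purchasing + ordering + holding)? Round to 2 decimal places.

$2,708,698.82

H₁ = 15%×$150 = $22.5000;  H₂ = 15%×$149.25 = $22.3875
EOQ₁ = √(2×18,000×215/22.5000) = 586.52  (< 1,790, feasible at tier 1)
EOQ₂ = √(2×18,000×215/22.3875) = 587.99  (< 1,790 → use Q = 1,790 at tier-2 price)
TC(tier 1 (EOQ₁), Q≈586.5) = $2,713,196.59
TC(tier 2, Q≈1,790.0) = $2,708,698.82
Minimum at tier 2: $2,708,698.82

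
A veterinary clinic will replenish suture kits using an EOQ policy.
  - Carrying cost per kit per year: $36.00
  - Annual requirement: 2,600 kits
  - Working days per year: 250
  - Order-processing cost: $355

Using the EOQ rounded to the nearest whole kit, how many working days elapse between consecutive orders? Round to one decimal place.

21.7 days

2DS/H = 2·2,600·355/36 = 51,277.78
EOQ = √51,277.78 ≈ 226.45 → Q = 226 kits
Cycle time = (working days × Q)/D = (250 × 226) / 2,600 = 21.731 days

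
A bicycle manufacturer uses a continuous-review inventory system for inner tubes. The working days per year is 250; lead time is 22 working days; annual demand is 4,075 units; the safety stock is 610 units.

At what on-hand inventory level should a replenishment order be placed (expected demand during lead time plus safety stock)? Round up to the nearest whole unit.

969 units

Daily demand d = 4,075 / 250 = 16.300 units/day
Demand during lead time = 16.300 × 22 = 358.60
Reorder point = 358.60 + 610 = 968.60 → round up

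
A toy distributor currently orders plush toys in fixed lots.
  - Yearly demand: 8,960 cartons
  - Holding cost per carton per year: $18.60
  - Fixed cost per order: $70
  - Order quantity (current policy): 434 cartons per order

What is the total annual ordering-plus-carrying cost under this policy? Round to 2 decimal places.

Annual ordering cost = (D/Q)·S = (8,960/434) × 70 = $1,445.16
Annual holding cost  = (Q/2)·H = (434/2) × 18.6 = $4,036.20
Total = $1,445.16 + $4,036.20 = $5,481.36

$5,481.36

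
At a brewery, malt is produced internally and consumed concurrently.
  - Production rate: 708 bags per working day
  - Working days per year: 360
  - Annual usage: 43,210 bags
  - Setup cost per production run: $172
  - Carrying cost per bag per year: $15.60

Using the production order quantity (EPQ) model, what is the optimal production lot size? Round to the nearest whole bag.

1,071 bags

Daily demand d = 43,210/360 = 120.028; p = 708; 1 − d/p = 0.83047
EPQ = √(2DS / (H(1 − d/p)))
    = √(2 × 43,210 × 172 / (15.6 × 0.83047)) ≈ 1,071.14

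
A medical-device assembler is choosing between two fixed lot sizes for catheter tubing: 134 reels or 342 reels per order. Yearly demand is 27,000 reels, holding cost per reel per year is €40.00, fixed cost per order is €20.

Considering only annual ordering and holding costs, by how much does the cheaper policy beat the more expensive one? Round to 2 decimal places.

TC(Q) = (D/Q)S + (Q/2)H
TC(134) = (27,000/134)×20 + (134/2)×40 = €6,709.85
TC(342) = (27,000/342)×20 + (342/2)×40 = €8,418.95
|ΔTC| = |€6,709.85 − €8,418.95| = €1,709.10

€1,709.10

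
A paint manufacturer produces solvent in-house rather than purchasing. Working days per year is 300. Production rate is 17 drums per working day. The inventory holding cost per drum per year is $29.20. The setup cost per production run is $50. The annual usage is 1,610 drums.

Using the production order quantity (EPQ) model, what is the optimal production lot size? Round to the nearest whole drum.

Daily demand d = 1,610/300 = 5.367; p = 17; 1 − d/p = 0.68431
EPQ = √(2DS / (H(1 − d/p)))
    = √(2 × 1,610 × 50 / (29.2 × 0.68431)) ≈ 89.76

90 drums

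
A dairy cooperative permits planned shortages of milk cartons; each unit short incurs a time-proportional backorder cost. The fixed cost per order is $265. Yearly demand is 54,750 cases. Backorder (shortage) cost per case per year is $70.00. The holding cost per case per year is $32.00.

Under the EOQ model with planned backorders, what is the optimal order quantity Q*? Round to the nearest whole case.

1,149 cases

Q* = √(2DS/H) · √((H + b)/b)
   = √(2 × 54,750 × 265 / 32) · √((32 + 70) / 70)
   = 952.259 × 1.2071 ≈ 1,149.49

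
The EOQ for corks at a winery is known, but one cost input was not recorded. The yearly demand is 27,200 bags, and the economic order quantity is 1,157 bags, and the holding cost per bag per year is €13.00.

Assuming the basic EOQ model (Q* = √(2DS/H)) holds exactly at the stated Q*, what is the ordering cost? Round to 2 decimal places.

€319.90

From Q* = √(2DS/H) ⇒ Q*² = 2DS/H.
S = Q²H / (2D) = 1,157² × 13 / (2 × 27,200) = 319.8977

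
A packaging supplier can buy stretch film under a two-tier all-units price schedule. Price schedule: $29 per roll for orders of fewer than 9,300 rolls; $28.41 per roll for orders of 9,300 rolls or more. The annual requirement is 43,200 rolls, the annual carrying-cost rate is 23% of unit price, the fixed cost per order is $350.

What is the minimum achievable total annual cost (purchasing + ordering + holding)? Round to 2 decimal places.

$1,259,322.30

H₁ = 23%×$29 = $6.6700;  H₂ = 23%×$28.41 = $6.5343
EOQ₁ = √(2×43,200×350/6.6700) = 2,129.26  (< 9,300, feasible at tier 1)
EOQ₂ = √(2×43,200×350/6.5343) = 2,151.25  (< 9,300 → use Q = 9,300 at tier-2 price)
TC(tier 1 (EOQ₁), Q≈2,129.3) = $1,267,002.14
TC(tier 2, Q≈9,300.0) = $1,259,322.30
Minimum at tier 2: $1,259,322.30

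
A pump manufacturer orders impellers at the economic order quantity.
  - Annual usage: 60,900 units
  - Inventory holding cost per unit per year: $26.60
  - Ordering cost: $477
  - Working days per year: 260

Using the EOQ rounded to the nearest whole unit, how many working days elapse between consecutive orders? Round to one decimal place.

6.3 days

Optimal lot size Q* = (2 × 60,900 × $477 / $26.6)^½ ≈ 1,477.89 → Q = 1,478 units
T = Q/D × 260 days = 1,478/60,900 × 260 = 6.310 days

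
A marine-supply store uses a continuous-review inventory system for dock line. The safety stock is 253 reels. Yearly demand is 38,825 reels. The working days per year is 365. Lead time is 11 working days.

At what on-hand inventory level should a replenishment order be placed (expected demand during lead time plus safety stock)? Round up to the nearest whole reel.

Daily demand d = 38,825 / 365 = 106.370 reels/day
Demand during lead time = 106.370 × 11 = 1,170.07
Reorder point = 1,170.07 + 253 = 1,423.07 → round up

1,424 reels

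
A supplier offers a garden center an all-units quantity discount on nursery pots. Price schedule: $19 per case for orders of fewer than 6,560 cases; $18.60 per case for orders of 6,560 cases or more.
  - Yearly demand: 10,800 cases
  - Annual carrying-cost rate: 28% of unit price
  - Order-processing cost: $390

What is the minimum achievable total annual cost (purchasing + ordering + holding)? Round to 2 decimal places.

H₁ = 28%×$19 = $5.3200;  H₂ = 28%×$18.60 = $5.2080
EOQ₁ = √(2×10,800×390/5.3200) = 1,258.36  (< 6,560, feasible at tier 1)
EOQ₂ = √(2×10,800×390/5.2080) = 1,271.81  (< 6,560 → use Q = 6,560 at tier-2 price)
TC(tier 1 (EOQ₁), Q≈1,258.4) = $211,894.45
TC(tier 2, Q≈6,560.0) = $218,604.31
Minimum at tier 1 (EOQ₁): $211,894.45

$211,894.45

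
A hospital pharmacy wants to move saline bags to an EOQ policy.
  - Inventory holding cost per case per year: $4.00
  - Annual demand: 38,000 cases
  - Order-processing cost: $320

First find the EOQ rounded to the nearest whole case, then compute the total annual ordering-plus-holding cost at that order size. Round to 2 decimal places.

2DS/H = 2·38,000·320/4 = 6,080,000.00
EOQ = √6,080,000.00 ≈ 2,465.77 → Q = 2,466 cases
Annual ordering cost = (D/Q)·S = (38,000/2,466) × 320 = $4,931.06
Annual holding cost  = (Q/2)·H = (2,466/2) × 4 = $4,932.00
Total = $4,931.06 + $4,932.00 = $9,863.06

$9,863.06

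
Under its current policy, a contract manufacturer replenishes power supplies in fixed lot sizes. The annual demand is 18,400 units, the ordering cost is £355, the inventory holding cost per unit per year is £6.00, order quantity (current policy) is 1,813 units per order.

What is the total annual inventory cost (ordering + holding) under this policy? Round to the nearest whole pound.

£9,042

Ordering: D/Q × S = 18,400/1,813 × £355 = £3,602.87
Holding:  Q/2 × H = 1,813/2 × £6 = £5,439.00
Total = £3,602.87 + £5,439.00 = £9,041.87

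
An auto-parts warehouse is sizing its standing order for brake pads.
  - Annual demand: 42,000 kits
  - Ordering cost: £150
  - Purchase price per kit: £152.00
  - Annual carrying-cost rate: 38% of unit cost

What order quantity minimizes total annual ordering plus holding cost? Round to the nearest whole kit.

Holding cost per kit per year: H = 38% × £152 = £57.7600
Optimal lot size Q* = (2 × 42,000 × £150 / £57.76)^½ ≈ 467.06

467 kits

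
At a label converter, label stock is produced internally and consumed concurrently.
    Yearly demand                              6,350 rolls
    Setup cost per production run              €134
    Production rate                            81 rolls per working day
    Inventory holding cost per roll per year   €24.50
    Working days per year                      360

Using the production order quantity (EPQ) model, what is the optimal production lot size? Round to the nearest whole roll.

298 rolls

d = 6,350/360 = 17.6389 rolls/day;  effective holding cost H(1 − d/p) = 24.5·(1 − 17.6389/81) = 19.16478
Q* = √(2DS / H_eff) = √(2·6,350·134 / 19.16478) ≈ 297.99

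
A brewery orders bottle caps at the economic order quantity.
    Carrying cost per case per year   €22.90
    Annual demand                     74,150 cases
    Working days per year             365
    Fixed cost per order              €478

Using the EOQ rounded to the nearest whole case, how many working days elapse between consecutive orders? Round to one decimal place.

EOQ = √(2DS/H) = √(2 × 74,150 × 478 / 22.9)
    = √(3,095,519.65) ≈ 1,759.41 → Q = 1,759 cases
Days between orders = 365 / (D/Q) = 365 / 42.155 ≈ 8.659

8.7 days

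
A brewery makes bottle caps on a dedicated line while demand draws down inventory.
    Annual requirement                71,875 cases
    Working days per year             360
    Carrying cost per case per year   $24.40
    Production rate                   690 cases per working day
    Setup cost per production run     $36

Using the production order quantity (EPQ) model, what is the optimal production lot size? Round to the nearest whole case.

d = 71,875/360 = 199.6528 cases/day;  effective holding cost H(1 − d/p) = 24.4·(1 − 199.6528/690) = 17.33981
Q* = √(2DS / H_eff) = √(2·71,875·36 / 17.33981) ≈ 546.30

546 cases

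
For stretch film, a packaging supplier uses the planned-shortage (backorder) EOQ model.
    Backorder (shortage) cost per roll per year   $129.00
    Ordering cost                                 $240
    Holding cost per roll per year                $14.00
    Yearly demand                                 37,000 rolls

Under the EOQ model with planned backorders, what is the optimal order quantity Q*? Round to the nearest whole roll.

Basic EOQ = √(2·37,000·240/14) = 1,126.309
Backorder adjustment √((H+b)/b) = √((14+129)/129) = 1.0529
Q* = 1,126.309 × 1.0529 ≈ 1,185.85

1,186 rolls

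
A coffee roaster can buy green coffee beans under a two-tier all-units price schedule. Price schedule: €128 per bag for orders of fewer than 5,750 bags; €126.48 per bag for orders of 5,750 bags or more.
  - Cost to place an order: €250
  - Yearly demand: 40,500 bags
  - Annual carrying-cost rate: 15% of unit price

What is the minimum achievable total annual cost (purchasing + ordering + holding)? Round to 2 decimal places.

€5,178,745.37

H₁ = 15%×€128 = €19.2000;  H₂ = 15%×€126.48 = €18.9720
EOQ₁ = √(2×40,500×250/19.2000) = 1,026.98  (< 5,750, feasible at tier 1)
EOQ₂ = √(2×40,500×250/18.9720) = 1,033.13  (< 5,750 → use Q = 5,750 at tier-2 price)
TC(tier 1 (EOQ₁), Q≈1,027.0) = €5,203,718.01
TC(tier 2, Q≈5,750.0) = €5,178,745.37
Minimum at tier 2: €5,178,745.37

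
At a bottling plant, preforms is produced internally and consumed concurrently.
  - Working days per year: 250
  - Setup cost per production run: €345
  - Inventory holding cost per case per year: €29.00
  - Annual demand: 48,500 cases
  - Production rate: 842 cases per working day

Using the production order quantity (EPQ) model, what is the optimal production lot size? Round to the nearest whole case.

1,225 cases

Daily demand d = 48,500/250 = 194.000; p = 842; 1 − d/p = 0.76960
EPQ = √(2DS / (H(1 − d/p)))
    = √(2 × 48,500 × 345 / (29 × 0.76960)) ≈ 1,224.52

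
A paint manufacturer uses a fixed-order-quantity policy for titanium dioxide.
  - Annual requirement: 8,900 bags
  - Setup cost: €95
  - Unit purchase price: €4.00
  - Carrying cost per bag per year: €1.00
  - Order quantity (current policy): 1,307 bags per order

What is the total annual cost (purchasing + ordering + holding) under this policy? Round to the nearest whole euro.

Annual ordering cost = (D/Q)·S = (8,900/1,307) × 95 = €646.90
Annual holding cost  = (Q/2)·H = (1,307/2) × 1 = €653.50
Purchase cost = D·C = 8,900 × 4 = €35,600.00
Total = €646.90 + €653.50 + €35,600.00 = €36,900.40

€36,900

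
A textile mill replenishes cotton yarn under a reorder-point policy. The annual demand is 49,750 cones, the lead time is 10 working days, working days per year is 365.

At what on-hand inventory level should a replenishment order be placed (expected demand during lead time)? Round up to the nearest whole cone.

Daily demand d = 49,750 / 365 = 136.301 cones/day
Demand during lead time = 136.301 × 10 = 1,363.01
Reorder point = 1,363.01 → round up

1,364 cones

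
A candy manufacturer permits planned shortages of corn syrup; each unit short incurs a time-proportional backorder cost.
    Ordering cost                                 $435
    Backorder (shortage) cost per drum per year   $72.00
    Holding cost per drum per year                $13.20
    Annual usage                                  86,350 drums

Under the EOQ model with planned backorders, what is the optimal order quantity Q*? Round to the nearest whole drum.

2,595 drums

Basic EOQ = √(2·86,350·435/13.2) = 2,385.634
Backorder adjustment √((H+b)/b) = √((13.2+72)/72) = 1.0878
Q* = 2,385.634 × 1.0878 ≈ 2,595.12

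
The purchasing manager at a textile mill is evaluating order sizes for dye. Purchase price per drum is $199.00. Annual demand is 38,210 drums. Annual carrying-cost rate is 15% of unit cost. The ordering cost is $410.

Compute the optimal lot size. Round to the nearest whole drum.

1,025 drums

Holding cost per drum per year: H = 15% × $199 = $29.8500
Optimal lot size Q* = (2 × 38,210 × $410 / $29.85)^½ ≈ 1,024.53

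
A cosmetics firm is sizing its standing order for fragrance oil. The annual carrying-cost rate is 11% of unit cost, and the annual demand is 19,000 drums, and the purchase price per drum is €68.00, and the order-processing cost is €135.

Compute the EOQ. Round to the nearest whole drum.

828 drums

H = i·C = 0.11 × €68 = €7.4800 per drum-year
EOQ = √(2DS/H) = √(2 × 19,000 × 135 / 7.48)
    = √(685,828.88) ≈ 828.15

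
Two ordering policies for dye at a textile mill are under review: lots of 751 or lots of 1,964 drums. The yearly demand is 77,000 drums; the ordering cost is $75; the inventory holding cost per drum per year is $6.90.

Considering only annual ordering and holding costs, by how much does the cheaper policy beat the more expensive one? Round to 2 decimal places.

TC(Q) = (D/Q)S + (Q/2)H
TC(751) = (77,000/751)×75 + (751/2)×6.9 = $10,280.70
TC(1,964) = (77,000/1,964)×75 + (1,964/2)×6.9 = $9,716.23
Cheaper: Q = 1,964.  Difference = $564.47

$564.47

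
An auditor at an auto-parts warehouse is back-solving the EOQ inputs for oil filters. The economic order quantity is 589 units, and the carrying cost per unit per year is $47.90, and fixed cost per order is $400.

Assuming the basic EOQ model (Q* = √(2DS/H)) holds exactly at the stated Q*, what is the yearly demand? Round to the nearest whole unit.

From Q* = √(2DS/H) ⇒ Q*² = 2DS/H.
D = Q²H / (2S) = 589² × 47.9 / (2 × 400) = 20,771.89

20,772 units per year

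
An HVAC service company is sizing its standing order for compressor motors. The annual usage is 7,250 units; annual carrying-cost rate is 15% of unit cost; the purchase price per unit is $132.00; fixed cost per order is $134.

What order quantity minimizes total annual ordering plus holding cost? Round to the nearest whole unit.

313 units

H = i·C = 0.15 × $132 = $19.8000 per unit-year
Optimal lot size Q* = (2 × 7,250 × $134 / $19.8)^½ ≈ 313.26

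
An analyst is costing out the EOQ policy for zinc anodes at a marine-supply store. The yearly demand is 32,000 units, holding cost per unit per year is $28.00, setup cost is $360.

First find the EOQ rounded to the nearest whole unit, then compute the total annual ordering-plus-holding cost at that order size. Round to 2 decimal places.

2DS/H = 2·32,000·360/28 = 822,857.14
EOQ = √822,857.14 ≈ 907.11 → Q = 907 units
Orders/yr = 32,000/907 = 35.281; ordering cost = 35.281 × $360 = $12,701.21
Average inventory = 907/2 = 453.5; holding cost = 453.5 × $28 = $12,698.00
Total = $12,701.21 + $12,698.00 = $25,399.21

$25,399.21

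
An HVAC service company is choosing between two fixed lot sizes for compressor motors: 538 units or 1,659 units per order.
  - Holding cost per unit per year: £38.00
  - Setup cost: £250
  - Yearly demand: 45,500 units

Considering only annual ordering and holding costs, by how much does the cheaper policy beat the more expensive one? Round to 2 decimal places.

£7,012.42

For each Q, cost = (D/Q)·S + (Q/2)·H.
TC(538) = (45,500/538)×250 + (538/2)×38 = £31,365.12
TC(1,659) = (45,500/1,659)×250 + (1,659/2)×38 = £38,377.54
Lots of 538 are cheaper by £7,012.42.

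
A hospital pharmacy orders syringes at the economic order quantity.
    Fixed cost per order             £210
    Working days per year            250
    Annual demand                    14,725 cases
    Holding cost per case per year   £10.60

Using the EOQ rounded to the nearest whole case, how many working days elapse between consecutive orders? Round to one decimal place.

EOQ = √(2DS/H) = √(2 × 14,725 × 210 / 10.6)
    = √(583,443.40) ≈ 763.83 → Q = 764 cases
Days between orders = 250 / (D/Q) = 250 / 19.274 ≈ 12.971

13.0 days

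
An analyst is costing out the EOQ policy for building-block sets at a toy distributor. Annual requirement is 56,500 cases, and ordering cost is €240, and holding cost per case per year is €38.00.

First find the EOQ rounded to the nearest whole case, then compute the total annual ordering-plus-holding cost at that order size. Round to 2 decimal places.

€32,102.34

EOQ = √(2DS/H) = √(2 × 56,500 × 240 / 38)
    = √(713,684.21) ≈ 844.80 → Q = 845 cases
Ordering: D/Q × S = 56,500/845 × €240 = €16,047.34
Holding:  Q/2 × H = 845/2 × €38 = €16,055.00
Total = €16,047.34 + €16,055.00 = €32,102.34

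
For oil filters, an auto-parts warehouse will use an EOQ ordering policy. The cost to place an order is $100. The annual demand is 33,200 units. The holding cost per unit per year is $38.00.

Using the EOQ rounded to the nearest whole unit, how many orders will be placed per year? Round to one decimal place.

EOQ = √(2DS/H) = √(2 × 33,200 × 100 / 38)
    = √(174,736.84) ≈ 418.02 → Q = 418
N = D/Q = 33,200/418 ≈ 79.426 orders/yr

79.4 orders per year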